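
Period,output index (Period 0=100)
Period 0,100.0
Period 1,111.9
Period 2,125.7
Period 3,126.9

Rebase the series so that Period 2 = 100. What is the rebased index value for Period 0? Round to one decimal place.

79.6

Rebased(Period 0) = 100.0 / 125.7 × 100 = 79.5545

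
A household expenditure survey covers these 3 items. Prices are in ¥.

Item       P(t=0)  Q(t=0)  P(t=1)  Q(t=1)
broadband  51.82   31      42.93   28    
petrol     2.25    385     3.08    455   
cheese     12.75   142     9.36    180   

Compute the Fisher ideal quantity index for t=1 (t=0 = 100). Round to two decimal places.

111.43

Laspeyres component (base-period weights):
ΣP(t=0)Q(t=1) = 51.82×28 + 2.25×455 + 12.75×180 = 1450.96 + 1023.75 + 2295 = 4769.71
ΣP(t=0)Q(t=0) = 51.82×31 + 2.25×385 + 12.75×142 = 1606.42 + 866.25 + 1810.5 = 4283.17
L = 4769.71 / 4283.17 × 100 = 111.3593
Paasche component (current-period weights):
ΣP(t=1)Q(t=1) = 42.93×28 + 3.08×455 + 9.36×180 = 1202.04 + 1401.4 + 1684.8 = 4288.24
ΣP(t=1)Q(t=0) = 42.93×31 + 3.08×385 + 9.36×142 = 1330.83 + 1185.8 + 1329.12 = 3845.75
P = 4288.24 / 3845.75 × 100 = 111.5059
Fisher = √(L × P) = √(111.3593 × 111.5059) = 111.4326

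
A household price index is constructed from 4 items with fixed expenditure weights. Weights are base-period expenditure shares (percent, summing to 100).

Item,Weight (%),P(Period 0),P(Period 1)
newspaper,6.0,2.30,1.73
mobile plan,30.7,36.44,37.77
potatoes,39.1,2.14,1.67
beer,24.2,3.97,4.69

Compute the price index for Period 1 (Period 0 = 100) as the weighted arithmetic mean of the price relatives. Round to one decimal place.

95.4

newspaper: 6.0 × (1.73/2.30) = 6.0 × 0.752174 = 4.5130
mobile plan: 30.7 × (37.77/36.44) = 30.7 × 1.036498 = 31.8205
potatoes: 39.1 × (1.67/2.14) = 39.1 × 0.780374 = 30.5126
beer: 24.2 × (4.69/3.97) = 24.2 × 1.181360 = 28.5889
Index = Σ wᵢ·(p₁ᵢ/p₀ᵢ) = 4.5130 + 31.8205 + 30.5126 + 28.5889 = 95.4351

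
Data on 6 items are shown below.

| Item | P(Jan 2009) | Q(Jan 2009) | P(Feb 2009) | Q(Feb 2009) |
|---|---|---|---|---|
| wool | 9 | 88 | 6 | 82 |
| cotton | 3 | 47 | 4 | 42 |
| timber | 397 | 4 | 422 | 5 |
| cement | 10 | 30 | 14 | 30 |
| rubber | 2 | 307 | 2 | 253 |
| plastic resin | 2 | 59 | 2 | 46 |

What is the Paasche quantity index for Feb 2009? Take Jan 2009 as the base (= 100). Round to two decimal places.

Paasche quantity index uses current-period prices as weights.
ΣP(Feb 2009)·Q(Feb 2009) = 6×82 + 4×42 + 422×5 + 14×30 + 2×253 + 2×46 = 492 + 168 + 2110 + 420 + 506 + 92 = 3788
ΣP(Feb 2009)·Q(Jan 2009) = 6×88 + 4×47 + 422×4 + 14×30 + 2×307 + 2×59 = 528 + 188 + 1688 + 420 + 614 + 118 = 3556
Index = 3788 / 3556 × 100 = 106.5242

106.52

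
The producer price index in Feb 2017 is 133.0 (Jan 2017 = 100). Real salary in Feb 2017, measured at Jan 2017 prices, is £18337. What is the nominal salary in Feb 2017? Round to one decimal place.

Nominal = Real × (Index/100) = 18337 × (133.0/100)
        = 18337 × 1.330 = 24388.2100

24388.2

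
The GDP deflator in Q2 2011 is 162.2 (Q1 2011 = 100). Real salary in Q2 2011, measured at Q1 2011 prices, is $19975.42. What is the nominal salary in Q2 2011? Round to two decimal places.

32400.13

Nominal = Real × (Index/100) = 19975.42 × (162.2/100)
        = 19975.42 × 1.622 = 32400.1312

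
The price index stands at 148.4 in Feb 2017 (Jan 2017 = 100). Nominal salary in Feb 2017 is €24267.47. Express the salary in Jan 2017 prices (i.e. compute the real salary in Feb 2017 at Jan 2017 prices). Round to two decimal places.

Real = Nominal ÷ (Index/100) = 24267.47 ÷ (148.4/100)
     = 24267.47 ÷ 1.484 = 16352.7426

16352.74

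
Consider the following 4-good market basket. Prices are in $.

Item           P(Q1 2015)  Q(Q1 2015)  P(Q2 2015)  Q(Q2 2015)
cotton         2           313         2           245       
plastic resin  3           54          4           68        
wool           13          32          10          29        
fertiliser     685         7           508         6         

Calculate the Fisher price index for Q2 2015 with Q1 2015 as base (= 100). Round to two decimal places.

78.89

Laspeyres component (base-period weights):
ΣP(Q2 2015)Q(Q1 2015) = 2×313 + 4×54 + 10×32 + 508×7 = 626 + 216 + 320 + 3556 = 4718
ΣP(Q1 2015)Q(Q1 2015) = 2×313 + 3×54 + 13×32 + 685×7 = 626 + 162 + 416 + 4795 = 5999
L = 4718 / 5999 × 100 = 78.6464
Paasche component (current-period weights):
ΣP(Q2 2015)Q(Q2 2015) = 2×245 + 4×68 + 10×29 + 508×6 = 490 + 272 + 290 + 3048 = 4100
ΣP(Q1 2015)Q(Q2 2015) = 2×245 + 3×68 + 13×29 + 685×6 = 490 + 204 + 377 + 4110 = 5181
P = 4100 / 5181 × 100 = 79.1353
Fisher = √(L × P) = √(78.6464 × 79.1353) = 78.8905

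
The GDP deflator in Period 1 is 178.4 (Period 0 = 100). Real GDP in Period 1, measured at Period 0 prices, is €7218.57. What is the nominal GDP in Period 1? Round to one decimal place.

12877.9

Nominal = Real × (Index/100) = 7218.57 × (178.4/100)
        = 7218.57 × 1.784 = 12877.9289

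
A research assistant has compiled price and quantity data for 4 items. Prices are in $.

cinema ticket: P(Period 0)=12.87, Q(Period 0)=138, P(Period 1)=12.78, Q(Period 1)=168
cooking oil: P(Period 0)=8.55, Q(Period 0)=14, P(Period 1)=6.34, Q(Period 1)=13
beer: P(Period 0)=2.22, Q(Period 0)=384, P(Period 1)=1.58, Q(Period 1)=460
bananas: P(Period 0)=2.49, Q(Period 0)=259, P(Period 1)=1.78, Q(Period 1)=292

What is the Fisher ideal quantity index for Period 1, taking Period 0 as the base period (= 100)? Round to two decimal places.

Laspeyres component (base-period weights):
ΣP(Period 0)Q(Period 1) = 12.87×168 + 8.55×13 + 2.22×460 + 2.49×292 = 2162.16 + 111.15 + 1021.2 + 727.08 = 4021.59
ΣP(Period 0)Q(Period 0) = 12.87×138 + 8.55×14 + 2.22×384 + 2.49×259 = 1776.06 + 119.7 + 852.48 + 644.91 = 3393.15
L = 4021.59 / 3393.15 × 100 = 118.5208
Paasche component (current-period weights):
ΣP(Period 1)Q(Period 1) = 12.78×168 + 6.34×13 + 1.58×460 + 1.78×292 = 2147.04 + 82.42 + 726.8 + 519.76 = 3476.02
ΣP(Period 1)Q(Period 0) = 12.78×138 + 6.34×14 + 1.58×384 + 1.78×259 = 1763.64 + 88.76 + 606.72 + 461.02 = 2920.14
P = 3476.02 / 2920.14 × 100 = 119.0361
Fisher = √(L × P) = √(118.5208 × 119.0361) = 118.7782

118.78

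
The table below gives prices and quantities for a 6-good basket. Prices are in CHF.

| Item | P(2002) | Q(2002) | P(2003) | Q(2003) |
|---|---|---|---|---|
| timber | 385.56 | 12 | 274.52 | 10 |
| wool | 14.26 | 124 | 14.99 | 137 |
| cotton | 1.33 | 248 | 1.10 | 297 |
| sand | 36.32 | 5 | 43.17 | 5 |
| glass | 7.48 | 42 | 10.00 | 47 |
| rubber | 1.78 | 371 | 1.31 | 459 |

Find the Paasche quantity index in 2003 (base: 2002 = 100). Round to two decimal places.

Paasche quantity index uses current-period prices as weights.
ΣP(2003)·Q(2003) = 274.52×10 + 14.99×137 + 1.10×297 + 43.17×5 + 10.00×47 + 1.31×459 = 2745.2 + 2053.63 + 326.7 + 215.85 + 470 + 601.29 = 6412.67
ΣP(2003)·Q(2002) = 274.52×12 + 14.99×124 + 1.10×248 + 43.17×5 + 10.00×42 + 1.31×371 = 3294.24 + 1858.76 + 272.8 + 215.85 + 420 + 486.01 = 6547.66
Index = 6412.67 / 6547.66 × 100 = 97.9383

97.94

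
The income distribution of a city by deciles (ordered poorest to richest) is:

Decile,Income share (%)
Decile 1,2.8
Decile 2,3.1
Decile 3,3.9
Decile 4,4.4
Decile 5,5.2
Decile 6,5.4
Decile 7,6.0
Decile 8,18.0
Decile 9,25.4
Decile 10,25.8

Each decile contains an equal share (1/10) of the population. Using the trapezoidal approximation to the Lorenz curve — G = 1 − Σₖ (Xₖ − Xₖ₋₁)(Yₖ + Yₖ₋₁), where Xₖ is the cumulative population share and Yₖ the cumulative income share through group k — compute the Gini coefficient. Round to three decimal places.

Cumulative income shares Yₖ: 0.0280, 0.0590, 0.0980, 0.1420, 0.1940, 0.2480, 0.3080, 0.4880, 0.7420, 1.0000
Σ (Xₖ−Xₖ₋₁)(Yₖ+Yₖ₋₁) = (1/10)(0.0280+0.0000) + (1/10)(0.0590+0.0280) + (1/10)(0.0980+0.0590) + (1/10)(0.1420+0.0980) + (1/10)(0.1940+0.1420) + (1/10)(0.2480+0.1940) + (1/10)(0.3080+0.2480) + (1/10)(0.4880+0.3080) + (1/10)(0.7420+0.4880) + (1/10)(1.0000+0.7420)
  = 0.0028 + 0.0087 + 0.0157 + 0.0240 + 0.0336 + 0.0442 + 0.0556 + 0.0796 + 0.1230 + 0.1742 = 0.5614
G = 1 − 0.5614 = 0.4386

0.439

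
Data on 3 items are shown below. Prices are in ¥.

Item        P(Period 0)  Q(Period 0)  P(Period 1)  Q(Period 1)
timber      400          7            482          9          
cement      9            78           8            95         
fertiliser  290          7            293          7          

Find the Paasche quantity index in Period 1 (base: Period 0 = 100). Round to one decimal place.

Paasche quantity index uses current-period prices as weights.
ΣP(Period 1)·Q(Period 1) = 482×9 + 8×95 + 293×7 = 4338 + 760 + 2051 = 7149
ΣP(Period 1)·Q(Period 0) = 482×7 + 8×78 + 293×7 = 3374 + 624 + 2051 = 6049
Index = 7149 / 6049 × 100 = 118.1848

118.2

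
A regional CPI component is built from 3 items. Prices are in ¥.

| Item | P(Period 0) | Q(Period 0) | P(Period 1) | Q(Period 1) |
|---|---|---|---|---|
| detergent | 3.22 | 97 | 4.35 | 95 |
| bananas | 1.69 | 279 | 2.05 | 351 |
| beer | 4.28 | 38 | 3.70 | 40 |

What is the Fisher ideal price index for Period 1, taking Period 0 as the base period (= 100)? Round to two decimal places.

119.77

Laspeyres component (base-period weights):
ΣP(Period 1)Q(Period 0) = 4.35×97 + 2.05×279 + 3.70×38 = 421.95 + 571.95 + 140.6 = 1134.5
ΣP(Period 0)Q(Period 0) = 3.22×97 + 1.69×279 + 4.28×38 = 312.34 + 471.51 + 162.64 = 946.49
L = 1134.5 / 946.49 × 100 = 119.8639
Paasche component (current-period weights):
ΣP(Period 1)Q(Period 1) = 4.35×95 + 2.05×351 + 3.70×40 = 413.25 + 719.55 + 148 = 1280.8
ΣP(Period 0)Q(Period 1) = 3.22×95 + 1.69×351 + 4.28×40 = 305.9 + 593.19 + 171.2 = 1070.29
P = 1280.8 / 1070.29 × 100 = 119.6685
Fisher = √(L × P) = √(119.8639 × 119.6685) = 119.7662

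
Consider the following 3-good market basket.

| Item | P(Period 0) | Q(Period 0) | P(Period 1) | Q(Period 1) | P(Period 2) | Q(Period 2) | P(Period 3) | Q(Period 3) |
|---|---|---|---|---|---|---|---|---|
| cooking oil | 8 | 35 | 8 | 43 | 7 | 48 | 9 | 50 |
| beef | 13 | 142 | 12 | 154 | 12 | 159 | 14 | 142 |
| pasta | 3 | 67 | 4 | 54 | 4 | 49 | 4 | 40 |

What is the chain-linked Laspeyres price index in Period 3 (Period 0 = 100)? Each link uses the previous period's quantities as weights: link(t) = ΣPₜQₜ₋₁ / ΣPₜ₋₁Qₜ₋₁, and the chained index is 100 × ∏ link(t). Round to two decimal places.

Link Period 0→Period 1:
ΣP(Period 1)Q(Period 0) = 8×35 + 12×142 + 4×67 = 280 + 1704 + 268 = 2252
ΣP(Period 0)Q(Period 0) = 8×35 + 13×142 + 3×67 = 280 + 1846 + 201 = 2327
link = 2252/2327 = 0.967770
Link Period 1→Period 2:
ΣP(Period 2)Q(Period 1) = 7×43 + 12×154 + 4×54 = 301 + 1848 + 216 = 2365
ΣP(Period 1)Q(Period 1) = 8×43 + 12×154 + 4×54 = 344 + 1848 + 216 = 2408
link = 2365/2408 = 0.982143
Link Period 2→Period 3:
ΣP(Period 3)Q(Period 2) = 9×48 + 14×159 + 4×49 = 432 + 2226 + 196 = 2854
ΣP(Period 2)Q(Period 2) = 7×48 + 12×159 + 4×49 = 336 + 1908 + 196 = 2440
link = 2854/2440 = 1.169672
Chained index = 100 × 0.967770 × 0.982143 × 1.169672 = 111.1759

111.18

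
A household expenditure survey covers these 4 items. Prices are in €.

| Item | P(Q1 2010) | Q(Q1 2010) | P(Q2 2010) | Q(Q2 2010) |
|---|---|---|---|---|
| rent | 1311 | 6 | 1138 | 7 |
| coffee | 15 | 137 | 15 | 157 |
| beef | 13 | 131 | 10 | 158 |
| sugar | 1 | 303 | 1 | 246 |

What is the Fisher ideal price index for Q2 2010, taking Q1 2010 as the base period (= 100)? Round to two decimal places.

Laspeyres component (base-period weights):
ΣP(Q2 2010)Q(Q1 2010) = 1138×6 + 15×137 + 10×131 + 1×303 = 6828 + 2055 + 1310 + 303 = 10496
ΣP(Q1 2010)Q(Q1 2010) = 1311×6 + 15×137 + 13×131 + 1×303 = 7866 + 2055 + 1703 + 303 = 11927
L = 10496 / 11927 × 100 = 88.0020
Paasche component (current-period weights):
ΣP(Q2 2010)Q(Q2 2010) = 1138×7 + 15×157 + 10×158 + 1×246 = 7966 + 2355 + 1580 + 246 = 12147
ΣP(Q1 2010)Q(Q2 2010) = 1311×7 + 15×157 + 13×158 + 1×246 = 9177 + 2355 + 2054 + 246 = 13832
P = 12147 / 13832 × 100 = 87.8181
Fisher = √(L × P) = √(88.0020 × 87.8181) = 87.9100

87.91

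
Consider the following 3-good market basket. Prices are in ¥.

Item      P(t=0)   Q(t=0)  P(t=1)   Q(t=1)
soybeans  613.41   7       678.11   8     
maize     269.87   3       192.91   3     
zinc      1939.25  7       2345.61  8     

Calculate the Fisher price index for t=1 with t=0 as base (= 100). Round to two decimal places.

116.54

Laspeyres component (base-period weights):
ΣP(t=1)Q(t=0) = 678.11×7 + 192.91×3 + 2345.61×7 = 4746.77 + 578.73 + 16419.27 = 21744.77
ΣP(t=0)Q(t=0) = 613.41×7 + 269.87×3 + 1939.25×7 = 4293.87 + 809.61 + 13574.75 = 18678.23
L = 21744.77 / 18678.23 × 100 = 116.4177
Paasche component (current-period weights):
ΣP(t=1)Q(t=1) = 678.11×8 + 192.91×3 + 2345.61×8 = 5424.88 + 578.73 + 18764.88 = 24768.49
ΣP(t=0)Q(t=1) = 613.41×8 + 269.87×3 + 1939.25×8 = 4907.28 + 809.61 + 15514 = 21230.89
P = 24768.49 / 21230.89 × 100 = 116.6625
Fisher = √(L × P) = √(116.4177 × 116.6625) = 116.5401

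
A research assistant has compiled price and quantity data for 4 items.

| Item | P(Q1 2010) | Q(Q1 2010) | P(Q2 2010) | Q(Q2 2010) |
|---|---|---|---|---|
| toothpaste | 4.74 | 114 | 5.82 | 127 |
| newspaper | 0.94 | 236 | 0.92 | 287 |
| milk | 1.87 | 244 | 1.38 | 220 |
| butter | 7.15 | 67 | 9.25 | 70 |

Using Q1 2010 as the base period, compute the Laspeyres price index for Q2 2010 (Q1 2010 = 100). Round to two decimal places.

108.22

Laspeyres price index uses base-period quantities as weights.
ΣP(Q2 2010)·Q(Q1 2010) = 5.82×114 + 0.92×236 + 1.38×244 + 9.25×67 = 663.48 + 217.12 + 336.72 + 619.75 = 1837.07
ΣP(Q1 2010)·Q(Q1 2010) = 4.74×114 + 0.94×236 + 1.87×244 + 7.15×67 = 540.36 + 221.84 + 456.28 + 479.05 = 1697.53
Index = 1837.07 / 1697.53 × 100 = 108.2202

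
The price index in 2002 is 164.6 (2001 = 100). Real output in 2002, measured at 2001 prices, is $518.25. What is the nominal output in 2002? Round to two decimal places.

853.04

Nominal = Real × (Index/100) = 518.25 × (164.6/100)
        = 518.25 × 1.646 = 853.0395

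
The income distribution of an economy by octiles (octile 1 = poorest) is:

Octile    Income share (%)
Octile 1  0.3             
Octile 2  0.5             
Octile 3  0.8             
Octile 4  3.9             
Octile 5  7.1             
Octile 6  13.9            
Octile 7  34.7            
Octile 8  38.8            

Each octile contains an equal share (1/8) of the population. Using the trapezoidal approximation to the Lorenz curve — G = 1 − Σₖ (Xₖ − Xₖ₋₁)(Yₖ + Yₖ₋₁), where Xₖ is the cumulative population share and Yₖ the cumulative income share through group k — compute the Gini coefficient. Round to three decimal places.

Cumulative income shares Yₖ: 0.0030, 0.0080, 0.0160, 0.0550, 0.1260, 0.2650, 0.6120, 1.0000
Σ (Xₖ−Xₖ₋₁)(Yₖ+Yₖ₋₁) = (1/8)(0.0030+0.0000) + (1/8)(0.0080+0.0030) + (1/8)(0.0160+0.0080) + (1/8)(0.0550+0.0160) + (1/8)(0.1260+0.0550) + (1/8)(0.2650+0.1260) + (1/8)(0.6120+0.2650) + (1/8)(1.0000+0.6120)
  = 0.0004 + 0.0014 + 0.0030 + 0.0089 + 0.0226 + 0.0489 + 0.1096 + 0.2015 = 0.3963
G = 1 − 0.3963 = 0.6038

0.604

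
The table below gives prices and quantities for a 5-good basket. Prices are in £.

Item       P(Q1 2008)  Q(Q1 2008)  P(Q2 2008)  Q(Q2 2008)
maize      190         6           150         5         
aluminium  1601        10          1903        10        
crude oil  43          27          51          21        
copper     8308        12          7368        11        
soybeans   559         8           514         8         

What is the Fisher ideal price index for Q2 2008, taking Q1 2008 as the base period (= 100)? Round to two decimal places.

Laspeyres component (base-period weights):
ΣP(Q2 2008)Q(Q1 2008) = 150×6 + 1903×10 + 51×27 + 7368×12 + 514×8 = 900 + 19030 + 1377 + 88416 + 4112 = 113835
ΣP(Q1 2008)Q(Q1 2008) = 190×6 + 1601×10 + 43×27 + 8308×12 + 559×8 = 1140 + 16010 + 1161 + 99696 + 4472 = 122479
L = 113835 / 122479 × 100 = 92.9425
Paasche component (current-period weights):
ΣP(Q2 2008)Q(Q2 2008) = 150×5 + 1903×10 + 51×21 + 7368×11 + 514×8 = 750 + 19030 + 1071 + 81048 + 4112 = 106011
ΣP(Q1 2008)Q(Q2 2008) = 190×5 + 1601×10 + 43×21 + 8308×11 + 559×8 = 950 + 16010 + 903 + 91388 + 4472 = 113723
P = 106011 / 113723 × 100 = 93.2186
Fisher = √(L × P) = √(92.9425 × 93.2186) = 93.0804

93.08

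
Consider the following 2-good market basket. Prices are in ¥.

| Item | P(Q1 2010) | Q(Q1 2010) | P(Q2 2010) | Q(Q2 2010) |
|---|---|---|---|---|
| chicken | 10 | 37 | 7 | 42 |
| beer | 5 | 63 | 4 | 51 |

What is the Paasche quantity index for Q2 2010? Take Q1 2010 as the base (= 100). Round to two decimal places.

97.46

Paasche quantity index uses current-period prices as weights.
ΣP(Q2 2010)·Q(Q2 2010) = 7×42 + 4×51 = 294 + 204 = 498
ΣP(Q2 2010)·Q(Q1 2010) = 7×37 + 4×63 = 259 + 252 = 511
Index = 498 / 511 × 100 = 97.4560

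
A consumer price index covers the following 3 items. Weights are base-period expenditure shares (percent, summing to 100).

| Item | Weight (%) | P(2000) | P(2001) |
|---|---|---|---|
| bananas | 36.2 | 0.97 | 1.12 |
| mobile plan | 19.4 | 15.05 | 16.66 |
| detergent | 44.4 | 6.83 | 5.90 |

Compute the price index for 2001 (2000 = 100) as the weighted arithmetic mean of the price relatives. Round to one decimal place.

101.6

bananas: 36.2 × (1.12/0.97) = 36.2 × 1.154639 = 41.7979
mobile plan: 19.4 × (16.66/15.05) = 19.4 × 1.106977 = 21.4753
detergent: 44.4 × (5.90/6.83) = 44.4 × 0.863836 = 38.3543
Index = Σ wᵢ·(p₁ᵢ/p₀ᵢ) = 41.7979 + 21.4753 + 38.3543 = 101.6276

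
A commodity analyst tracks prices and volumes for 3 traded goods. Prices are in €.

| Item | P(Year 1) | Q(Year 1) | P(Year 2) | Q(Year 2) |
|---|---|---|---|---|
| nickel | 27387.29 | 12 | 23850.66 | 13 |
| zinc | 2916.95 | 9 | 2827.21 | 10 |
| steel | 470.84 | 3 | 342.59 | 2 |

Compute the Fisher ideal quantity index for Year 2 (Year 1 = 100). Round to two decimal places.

108.40

Laspeyres component (base-period weights):
ΣP(Year 1)Q(Year 2) = 27387.29×13 + 2916.95×10 + 470.84×2 = 356034.77 + 29169.5 + 941.68 = 386145.95
ΣP(Year 1)Q(Year 1) = 27387.29×12 + 2916.95×9 + 470.84×3 = 328647.48 + 26252.55 + 1412.52 = 356312.55
L = 386145.95 / 356312.55 × 100 = 108.3728
Paasche component (current-period weights):
ΣP(Year 2)Q(Year 2) = 23850.66×13 + 2827.21×10 + 342.59×2 = 310058.58 + 28272.1 + 685.18 = 339015.86
ΣP(Year 2)Q(Year 1) = 23850.66×12 + 2827.21×9 + 342.59×3 = 286207.92 + 25444.89 + 1027.77 = 312680.58
P = 339015.86 / 312680.58 × 100 = 108.4224
Fisher = √(L × P) = √(108.3728 × 108.4224) = 108.3976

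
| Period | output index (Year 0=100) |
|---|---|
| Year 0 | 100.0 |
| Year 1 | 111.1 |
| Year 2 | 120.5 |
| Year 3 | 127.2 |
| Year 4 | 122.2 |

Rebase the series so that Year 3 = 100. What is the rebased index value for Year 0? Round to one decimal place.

78.6

Rebased(Year 0) = 100.0 / 127.2 × 100 = 78.6164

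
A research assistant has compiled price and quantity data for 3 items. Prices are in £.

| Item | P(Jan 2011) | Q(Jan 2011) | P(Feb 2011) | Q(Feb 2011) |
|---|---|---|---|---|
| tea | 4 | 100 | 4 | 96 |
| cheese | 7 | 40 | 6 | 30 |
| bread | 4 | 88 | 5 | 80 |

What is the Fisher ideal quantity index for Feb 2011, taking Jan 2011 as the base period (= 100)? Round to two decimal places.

Laspeyres component (base-period weights):
ΣP(Jan 2011)Q(Feb 2011) = 4×96 + 7×30 + 4×80 = 384 + 210 + 320 = 914
ΣP(Jan 2011)Q(Jan 2011) = 4×100 + 7×40 + 4×88 = 400 + 280 + 352 = 1032
L = 914 / 1032 × 100 = 88.5659
Paasche component (current-period weights):
ΣP(Feb 2011)Q(Feb 2011) = 4×96 + 6×30 + 5×80 = 384 + 180 + 400 = 964
ΣP(Feb 2011)Q(Jan 2011) = 4×100 + 6×40 + 5×88 = 400 + 240 + 440 = 1080
P = 964 / 1080 × 100 = 89.2593
Fisher = √(L × P) = √(88.5659 × 89.2593) = 88.9119

88.91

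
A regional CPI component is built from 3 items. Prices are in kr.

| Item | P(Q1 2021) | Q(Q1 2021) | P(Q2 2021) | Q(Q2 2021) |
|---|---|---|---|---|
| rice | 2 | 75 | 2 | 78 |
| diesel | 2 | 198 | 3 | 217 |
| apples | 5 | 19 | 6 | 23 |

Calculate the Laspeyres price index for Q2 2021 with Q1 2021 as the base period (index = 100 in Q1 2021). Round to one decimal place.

Laspeyres price index uses base-period quantities as weights.
ΣP(Q2 2021)·Q(Q1 2021) = 2×75 + 3×198 + 6×19 = 150 + 594 + 114 = 858
ΣP(Q1 2021)·Q(Q1 2021) = 2×75 + 2×198 + 5×19 = 150 + 396 + 95 = 641
Index = 858 / 641 × 100 = 133.8534

133.9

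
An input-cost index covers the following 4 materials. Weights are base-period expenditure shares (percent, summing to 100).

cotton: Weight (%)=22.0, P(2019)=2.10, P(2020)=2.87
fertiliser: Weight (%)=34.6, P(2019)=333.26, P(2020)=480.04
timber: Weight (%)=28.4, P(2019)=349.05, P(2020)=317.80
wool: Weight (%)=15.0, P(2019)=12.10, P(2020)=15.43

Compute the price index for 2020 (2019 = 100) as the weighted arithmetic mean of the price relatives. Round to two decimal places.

cotton: 22.0 × (2.87/2.10) = 22.0 × 1.366667 = 30.0667
fertiliser: 34.6 × (480.04/333.26) = 34.6 × 1.440437 = 49.8391
timber: 28.4 × (317.80/349.05) = 28.4 × 0.910471 = 25.8574
wool: 15.0 × (15.43/12.10) = 15.0 × 1.275207 = 19.1281
Index = Σ wᵢ·(p₁ᵢ/p₀ᵢ) = 30.0667 + 49.8391 + 25.8574 + 19.1281 = 124.8913

124.89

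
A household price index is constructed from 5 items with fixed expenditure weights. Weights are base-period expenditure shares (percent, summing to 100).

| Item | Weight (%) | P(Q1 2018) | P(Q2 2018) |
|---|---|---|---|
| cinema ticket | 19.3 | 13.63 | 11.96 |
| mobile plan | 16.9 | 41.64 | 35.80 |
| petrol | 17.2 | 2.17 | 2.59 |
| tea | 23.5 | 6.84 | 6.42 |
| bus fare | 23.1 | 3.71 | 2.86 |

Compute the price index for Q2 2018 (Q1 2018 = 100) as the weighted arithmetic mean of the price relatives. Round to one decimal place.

cinema ticket: 19.3 × (11.96/13.63) = 19.3 × 0.877476 = 16.9353
mobile plan: 16.9 × (35.80/41.64) = 16.9 × 0.859750 = 14.5298
petrol: 17.2 × (2.59/2.17) = 17.2 × 1.193548 = 20.5290
tea: 23.5 × (6.42/6.84) = 23.5 × 0.938596 = 22.0570
bus fare: 23.1 × (2.86/3.71) = 23.1 × 0.770889 = 17.8075
Index = Σ wᵢ·(p₁ᵢ/p₀ᵢ) = 16.9353 + 14.5298 + 20.5290 + 22.0570 + 17.8075 = 91.8587

91.9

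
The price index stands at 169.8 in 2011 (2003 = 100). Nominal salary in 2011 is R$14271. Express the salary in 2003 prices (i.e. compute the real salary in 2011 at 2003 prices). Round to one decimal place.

Real = Nominal ÷ (Index/100) = 14271 ÷ (169.8/100)
     = 14271 ÷ 1.698 = 8404.5936

8404.6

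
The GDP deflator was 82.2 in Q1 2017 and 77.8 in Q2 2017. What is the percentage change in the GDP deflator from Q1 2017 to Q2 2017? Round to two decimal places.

-5.35%

Change = (77.8 − 82.2) / 82.2 × 100
       = -4.4 / 82.2 × 100 = -5.3528%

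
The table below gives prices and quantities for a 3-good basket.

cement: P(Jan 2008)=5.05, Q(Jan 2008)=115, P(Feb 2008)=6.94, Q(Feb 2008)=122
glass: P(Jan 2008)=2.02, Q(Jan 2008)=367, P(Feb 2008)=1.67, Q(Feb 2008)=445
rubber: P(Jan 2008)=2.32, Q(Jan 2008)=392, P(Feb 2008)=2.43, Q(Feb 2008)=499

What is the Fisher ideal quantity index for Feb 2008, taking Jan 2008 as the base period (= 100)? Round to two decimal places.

Laspeyres component (base-period weights):
ΣP(Jan 2008)Q(Feb 2008) = 5.05×122 + 2.02×445 + 2.32×499 = 616.1 + 898.9 + 1157.68 = 2672.68
ΣP(Jan 2008)Q(Jan 2008) = 5.05×115 + 2.02×367 + 2.32×392 = 580.75 + 741.34 + 909.44 = 2231.53
L = 2672.68 / 2231.53 × 100 = 119.7689
Paasche component (current-period weights):
ΣP(Feb 2008)Q(Feb 2008) = 6.94×122 + 1.67×445 + 2.43×499 = 846.68 + 743.15 + 1212.57 = 2802.4
ΣP(Feb 2008)Q(Jan 2008) = 6.94×115 + 1.67×367 + 2.43×392 = 798.1 + 612.89 + 952.56 = 2363.55
P = 2802.4 / 2363.55 × 100 = 118.5674
Fisher = √(L × P) = √(119.7689 × 118.5674) = 119.1667

119.17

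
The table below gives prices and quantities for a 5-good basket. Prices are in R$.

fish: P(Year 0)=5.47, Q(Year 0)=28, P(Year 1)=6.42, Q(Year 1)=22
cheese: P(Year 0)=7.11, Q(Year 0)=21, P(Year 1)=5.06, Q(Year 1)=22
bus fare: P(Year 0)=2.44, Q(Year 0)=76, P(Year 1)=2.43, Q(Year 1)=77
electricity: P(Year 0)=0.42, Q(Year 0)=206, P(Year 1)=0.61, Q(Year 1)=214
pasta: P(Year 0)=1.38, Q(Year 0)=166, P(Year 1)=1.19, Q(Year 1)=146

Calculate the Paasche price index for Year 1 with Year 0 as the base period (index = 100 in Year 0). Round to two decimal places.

98.41

Paasche price index uses current-period quantities as weights.
ΣP(Year 1)·Q(Year 1) = 6.42×22 + 5.06×22 + 2.43×77 + 0.61×214 + 1.19×146 = 141.24 + 111.32 + 187.11 + 130.54 + 173.74 = 743.95
ΣP(Year 0)·Q(Year 1) = 5.47×22 + 7.11×22 + 2.44×77 + 0.42×214 + 1.38×146 = 120.34 + 156.42 + 187.88 + 89.88 + 201.48 = 756
Index = 743.95 / 756 × 100 = 98.4061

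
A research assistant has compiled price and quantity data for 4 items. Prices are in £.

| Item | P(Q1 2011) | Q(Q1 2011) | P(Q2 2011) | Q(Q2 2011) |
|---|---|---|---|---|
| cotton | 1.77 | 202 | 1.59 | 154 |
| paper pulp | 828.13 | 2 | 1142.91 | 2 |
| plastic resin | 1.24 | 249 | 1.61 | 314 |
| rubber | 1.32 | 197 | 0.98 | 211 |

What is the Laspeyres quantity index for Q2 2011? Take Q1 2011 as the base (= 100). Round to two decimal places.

100.55

Laspeyres quantity index uses base-period prices as weights.
ΣP(Q1 2011)·Q(Q2 2011) = 1.77×154 + 828.13×2 + 1.24×314 + 1.32×211 = 272.58 + 1656.26 + 389.36 + 278.52 = 2596.72
ΣP(Q1 2011)·Q(Q1 2011) = 1.77×202 + 828.13×2 + 1.24×249 + 1.32×197 = 357.54 + 1656.26 + 308.76 + 260.04 = 2582.6
Index = 2596.72 / 2582.6 × 100 = 100.5467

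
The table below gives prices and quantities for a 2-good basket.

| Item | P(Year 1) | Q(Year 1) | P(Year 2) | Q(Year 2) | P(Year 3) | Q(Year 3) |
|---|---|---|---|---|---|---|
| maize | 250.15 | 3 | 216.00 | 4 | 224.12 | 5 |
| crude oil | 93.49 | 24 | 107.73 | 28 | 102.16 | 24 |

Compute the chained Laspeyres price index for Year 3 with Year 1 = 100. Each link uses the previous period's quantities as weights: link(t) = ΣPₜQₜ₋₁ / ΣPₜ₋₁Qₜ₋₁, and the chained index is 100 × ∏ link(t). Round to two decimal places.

Link Year 1→Year 2:
ΣP(Year 2)Q(Year 1) = 216.00×3 + 107.73×24 = 648 + 2585.52 = 3233.52
ΣP(Year 1)Q(Year 1) = 250.15×3 + 93.49×24 = 750.45 + 2243.76 = 2994.21
link = 3233.52/2994.21 = 1.079924
Link Year 2→Year 3:
ΣP(Year 3)Q(Year 2) = 224.12×4 + 102.16×28 = 896.48 + 2860.48 = 3756.96
ΣP(Year 2)Q(Year 2) = 216.00×4 + 107.73×28 = 864 + 3016.44 = 3880.44
link = 3756.96/3880.44 = 0.968179
Chained index = 100 × 1.079924 × 0.968179 = 104.5560

104.56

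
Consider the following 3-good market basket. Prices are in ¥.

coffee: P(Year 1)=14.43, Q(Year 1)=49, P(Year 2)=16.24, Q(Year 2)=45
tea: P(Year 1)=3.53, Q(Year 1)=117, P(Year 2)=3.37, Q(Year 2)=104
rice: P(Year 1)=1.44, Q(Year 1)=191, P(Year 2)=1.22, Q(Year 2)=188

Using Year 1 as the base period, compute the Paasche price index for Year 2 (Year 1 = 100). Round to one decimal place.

101.8

Paasche price index uses current-period quantities as weights.
ΣP(Year 2)·Q(Year 2) = 16.24×45 + 3.37×104 + 1.22×188 = 730.8 + 350.48 + 229.36 = 1310.64
ΣP(Year 1)·Q(Year 2) = 14.43×45 + 3.53×104 + 1.44×188 = 649.35 + 367.12 + 270.72 = 1287.19
Index = 1310.64 / 1287.19 × 100 = 101.8218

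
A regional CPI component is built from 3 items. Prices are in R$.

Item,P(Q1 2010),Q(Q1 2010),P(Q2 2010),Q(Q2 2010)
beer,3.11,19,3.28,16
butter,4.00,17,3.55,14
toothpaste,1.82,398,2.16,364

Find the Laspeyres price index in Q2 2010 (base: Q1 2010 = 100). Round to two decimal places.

Laspeyres price index uses base-period quantities as weights.
ΣP(Q2 2010)·Q(Q1 2010) = 3.28×19 + 3.55×17 + 2.16×398 = 62.32 + 60.35 + 859.68 = 982.35
ΣP(Q1 2010)·Q(Q1 2010) = 3.11×19 + 4.00×17 + 1.82×398 = 59.09 + 68 + 724.36 = 851.45
Index = 982.35 / 851.45 × 100 = 115.3738

115.37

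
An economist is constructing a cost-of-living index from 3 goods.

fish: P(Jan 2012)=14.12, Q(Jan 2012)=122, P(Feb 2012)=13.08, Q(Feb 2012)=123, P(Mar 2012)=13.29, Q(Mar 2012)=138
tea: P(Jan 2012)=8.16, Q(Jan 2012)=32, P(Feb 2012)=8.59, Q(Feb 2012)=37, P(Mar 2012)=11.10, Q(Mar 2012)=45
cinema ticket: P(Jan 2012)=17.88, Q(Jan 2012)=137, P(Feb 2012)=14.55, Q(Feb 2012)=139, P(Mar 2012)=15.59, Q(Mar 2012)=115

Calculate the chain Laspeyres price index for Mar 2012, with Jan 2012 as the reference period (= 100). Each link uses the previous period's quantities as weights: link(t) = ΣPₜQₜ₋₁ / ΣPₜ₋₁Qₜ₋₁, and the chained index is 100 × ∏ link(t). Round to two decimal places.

92.97

Link Jan 2012→Feb 2012:
ΣP(Feb 2012)Q(Jan 2012) = 13.08×122 + 8.59×32 + 14.55×137 = 1595.76 + 274.88 + 1993.35 = 3863.99
ΣP(Jan 2012)Q(Jan 2012) = 14.12×122 + 8.16×32 + 17.88×137 = 1722.64 + 261.12 + 2449.56 = 4433.32
link = 3863.99/4433.32 = 0.871579
Link Feb 2012→Mar 2012:
ΣP(Mar 2012)Q(Feb 2012) = 13.29×123 + 11.10×37 + 15.59×139 = 1634.67 + 410.7 + 2167.01 = 4212.38
ΣP(Feb 2012)Q(Feb 2012) = 13.08×123 + 8.59×37 + 14.55×139 = 1608.84 + 317.83 + 2022.45 = 3949.12
link = 4212.38/3949.12 = 1.066663
Chained index = 100 × 0.871579 × 1.066663 = 92.9681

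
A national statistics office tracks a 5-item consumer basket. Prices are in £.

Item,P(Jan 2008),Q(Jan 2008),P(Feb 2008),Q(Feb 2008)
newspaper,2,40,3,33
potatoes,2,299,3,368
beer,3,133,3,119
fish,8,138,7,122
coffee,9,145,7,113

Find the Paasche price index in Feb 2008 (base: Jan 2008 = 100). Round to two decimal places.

Paasche price index uses current-period quantities as weights.
ΣP(Feb 2008)·Q(Feb 2008) = 3×33 + 3×368 + 3×119 + 7×122 + 7×113 = 99 + 1104 + 357 + 854 + 791 = 3205
ΣP(Jan 2008)·Q(Feb 2008) = 2×33 + 2×368 + 3×119 + 8×122 + 9×113 = 66 + 736 + 357 + 976 + 1017 = 3152
Index = 3205 / 3152 × 100 = 101.6815

101.68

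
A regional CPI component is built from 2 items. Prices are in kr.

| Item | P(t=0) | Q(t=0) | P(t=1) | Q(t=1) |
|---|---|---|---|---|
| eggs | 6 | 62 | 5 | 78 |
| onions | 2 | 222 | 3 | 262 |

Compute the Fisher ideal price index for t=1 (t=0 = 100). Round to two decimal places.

119.08

Laspeyres component (base-period weights):
ΣP(t=1)Q(t=0) = 5×62 + 3×222 = 310 + 666 = 976
ΣP(t=0)Q(t=0) = 6×62 + 2×222 = 372 + 444 = 816
L = 976 / 816 × 100 = 119.6078
Paasche component (current-period weights):
ΣP(t=1)Q(t=1) = 5×78 + 3×262 = 390 + 786 = 1176
ΣP(t=0)Q(t=1) = 6×78 + 2×262 = 468 + 524 = 992
P = 1176 / 992 × 100 = 118.5484
Fisher = √(L × P) = √(119.6078 × 118.5484) = 119.0769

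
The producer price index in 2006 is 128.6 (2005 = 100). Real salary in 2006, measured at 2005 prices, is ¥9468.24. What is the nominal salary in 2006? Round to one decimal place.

Nominal = Real × (Index/100) = 9468.24 × (128.6/100)
        = 9468.24 × 1.286 = 12176.1566

12176.2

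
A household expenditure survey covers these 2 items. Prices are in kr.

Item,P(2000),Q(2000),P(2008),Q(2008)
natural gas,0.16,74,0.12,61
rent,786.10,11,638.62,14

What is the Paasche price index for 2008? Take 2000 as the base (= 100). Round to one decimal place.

81.2

Paasche price index uses current-period quantities as weights.
ΣP(2008)·Q(2008) = 0.12×61 + 638.62×14 = 7.32 + 8940.68 = 8948
ΣP(2000)·Q(2008) = 0.16×61 + 786.10×14 = 9.76 + 11005.4 = 11015.16
Index = 8948 / 11015.16 × 100 = 81.2335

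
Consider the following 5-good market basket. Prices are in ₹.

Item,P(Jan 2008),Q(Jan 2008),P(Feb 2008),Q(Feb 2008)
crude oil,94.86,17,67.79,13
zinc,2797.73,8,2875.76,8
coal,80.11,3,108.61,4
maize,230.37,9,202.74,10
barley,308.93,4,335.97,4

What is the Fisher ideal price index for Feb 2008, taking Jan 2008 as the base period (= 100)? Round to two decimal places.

Laspeyres component (base-period weights):
ΣP(Feb 2008)Q(Jan 2008) = 67.79×17 + 2875.76×8 + 108.61×3 + 202.74×9 + 335.97×4 = 1152.43 + 23006.08 + 325.83 + 1824.66 + 1343.88 = 27652.88
ΣP(Jan 2008)Q(Jan 2008) = 94.86×17 + 2797.73×8 + 80.11×3 + 230.37×9 + 308.93×4 = 1612.62 + 22381.84 + 240.33 + 2073.33 + 1235.72 = 27543.84
L = 27652.88 / 27543.84 × 100 = 100.3959
Paasche component (current-period weights):
ΣP(Feb 2008)Q(Feb 2008) = 67.79×13 + 2875.76×8 + 108.61×4 + 202.74×10 + 335.97×4 = 881.27 + 23006.08 + 434.44 + 2027.4 + 1343.88 = 27693.07
ΣP(Jan 2008)Q(Feb 2008) = 94.86×13 + 2797.73×8 + 80.11×4 + 230.37×10 + 308.93×4 = 1233.18 + 22381.84 + 320.44 + 2303.7 + 1235.72 = 27474.88
P = 27693.07 / 27474.88 × 100 = 100.7941
Fisher = √(L × P) = √(100.3959 × 100.7941) = 100.5948

100.59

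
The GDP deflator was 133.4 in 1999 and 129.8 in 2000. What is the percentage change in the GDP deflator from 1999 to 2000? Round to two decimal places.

Change = (129.8 − 133.4) / 133.4 × 100
       = -3.6 / 133.4 × 100 = -2.6987%

-2.70%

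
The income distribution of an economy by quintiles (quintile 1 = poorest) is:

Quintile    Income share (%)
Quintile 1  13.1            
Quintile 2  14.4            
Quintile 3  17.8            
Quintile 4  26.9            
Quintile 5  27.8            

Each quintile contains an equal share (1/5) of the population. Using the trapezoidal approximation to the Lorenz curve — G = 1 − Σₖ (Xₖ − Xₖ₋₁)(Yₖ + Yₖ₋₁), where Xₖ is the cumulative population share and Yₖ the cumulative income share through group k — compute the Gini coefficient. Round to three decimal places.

0.168

Cumulative income shares Yₖ: 0.1310, 0.2750, 0.4530, 0.7220, 1.0000
Σ (Xₖ−Xₖ₋₁)(Yₖ+Yₖ₋₁) = (1/5)(0.1310+0.0000) + (1/5)(0.2750+0.1310) + (1/5)(0.4530+0.2750) + (1/5)(0.7220+0.4530) + (1/5)(1.0000+0.7220)
  = 0.0262 + 0.0812 + 0.1456 + 0.2350 + 0.3444 = 0.8324
G = 1 − 0.8324 = 0.1676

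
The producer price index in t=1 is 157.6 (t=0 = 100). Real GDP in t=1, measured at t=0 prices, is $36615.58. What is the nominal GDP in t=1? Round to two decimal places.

Nominal = Real × (Index/100) = 36615.58 × (157.6/100)
        = 36615.58 × 1.576 = 57706.1541

57706.15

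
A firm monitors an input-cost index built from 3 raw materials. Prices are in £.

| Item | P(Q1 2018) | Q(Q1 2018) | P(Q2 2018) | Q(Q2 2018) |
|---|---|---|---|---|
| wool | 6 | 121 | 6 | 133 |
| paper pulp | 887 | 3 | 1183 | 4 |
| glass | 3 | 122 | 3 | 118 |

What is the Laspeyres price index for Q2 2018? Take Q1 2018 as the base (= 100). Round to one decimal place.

Laspeyres price index uses base-period quantities as weights.
ΣP(Q2 2018)·Q(Q1 2018) = 6×121 + 1183×3 + 3×122 = 726 + 3549 + 366 = 4641
ΣP(Q1 2018)·Q(Q1 2018) = 6×121 + 887×3 + 3×122 = 726 + 2661 + 366 = 3753
Index = 4641 / 3753 × 100 = 123.6611

123.7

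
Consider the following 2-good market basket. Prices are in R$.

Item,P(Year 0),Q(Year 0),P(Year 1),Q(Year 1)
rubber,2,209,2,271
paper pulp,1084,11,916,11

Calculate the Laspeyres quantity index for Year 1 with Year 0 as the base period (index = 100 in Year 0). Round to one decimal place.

Laspeyres quantity index uses base-period prices as weights.
ΣP(Year 0)·Q(Year 1) = 2×271 + 1084×11 = 542 + 11924 = 12466
ΣP(Year 0)·Q(Year 0) = 2×209 + 1084×11 = 418 + 11924 = 12342
Index = 12466 / 12342 × 100 = 101.0047

101.0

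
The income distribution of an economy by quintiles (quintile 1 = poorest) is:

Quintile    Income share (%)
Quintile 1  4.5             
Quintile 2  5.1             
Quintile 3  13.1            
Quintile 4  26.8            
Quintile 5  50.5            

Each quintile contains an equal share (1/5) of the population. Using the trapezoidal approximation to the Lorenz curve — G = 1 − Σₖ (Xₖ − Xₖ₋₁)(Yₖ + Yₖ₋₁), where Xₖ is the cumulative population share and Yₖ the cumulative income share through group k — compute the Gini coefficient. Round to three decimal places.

Cumulative income shares Yₖ: 0.0450, 0.0960, 0.2270, 0.4950, 1.0000
Σ (Xₖ−Xₖ₋₁)(Yₖ+Yₖ₋₁) = (1/5)(0.0450+0.0000) + (1/5)(0.0960+0.0450) + (1/5)(0.2270+0.0960) + (1/5)(0.4950+0.2270) + (1/5)(1.0000+0.4950)
  = 0.0090 + 0.0282 + 0.0646 + 0.1444 + 0.2990 = 0.5452
G = 1 − 0.5452 = 0.4548

0.455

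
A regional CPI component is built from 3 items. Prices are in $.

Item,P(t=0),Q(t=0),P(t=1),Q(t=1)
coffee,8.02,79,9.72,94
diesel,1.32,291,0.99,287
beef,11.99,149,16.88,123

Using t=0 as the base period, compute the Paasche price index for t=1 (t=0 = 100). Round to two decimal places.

125.56

Paasche price index uses current-period quantities as weights.
ΣP(t=1)·Q(t=1) = 9.72×94 + 0.99×287 + 16.88×123 = 913.68 + 284.13 + 2076.24 = 3274.05
ΣP(t=0)·Q(t=1) = 8.02×94 + 1.32×287 + 11.99×123 = 753.88 + 378.84 + 1474.77 = 2607.49
Index = 3274.05 / 2607.49 × 100 = 125.5633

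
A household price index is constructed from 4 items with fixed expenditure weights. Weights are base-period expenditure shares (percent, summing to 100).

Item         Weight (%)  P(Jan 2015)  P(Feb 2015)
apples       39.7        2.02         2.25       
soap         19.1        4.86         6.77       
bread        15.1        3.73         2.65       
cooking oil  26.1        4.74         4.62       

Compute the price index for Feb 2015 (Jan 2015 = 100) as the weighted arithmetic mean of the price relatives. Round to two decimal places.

apples: 39.7 × (2.25/2.02) = 39.7 × 1.113861 = 44.2203
soap: 19.1 × (6.77/4.86) = 19.1 × 1.393004 = 26.6064
bread: 15.1 × (2.65/3.73) = 15.1 × 0.710456 = 10.7279
cooking oil: 26.1 × (4.62/4.74) = 26.1 × 0.974684 = 25.4392
Index = Σ wᵢ·(p₁ᵢ/p₀ᵢ) = 44.2203 + 26.6064 + 10.7279 + 25.4392 = 106.9938

106.99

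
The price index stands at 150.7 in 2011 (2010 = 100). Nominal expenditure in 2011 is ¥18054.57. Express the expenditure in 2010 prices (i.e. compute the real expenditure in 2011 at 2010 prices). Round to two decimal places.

Real = Nominal ÷ (Index/100) = 18054.57 ÷ (150.7/100)
     = 18054.57 ÷ 1.507 = 11980.4711

11980.47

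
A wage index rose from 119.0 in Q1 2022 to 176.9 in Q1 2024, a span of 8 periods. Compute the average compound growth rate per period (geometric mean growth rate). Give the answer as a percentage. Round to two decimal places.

Growth factor = (176.9/119.0)^(1/8) = (1.486555)^(1/8) = 1.050806
Growth rate = 1.050806 − 1 = 0.050806 = 5.0806%

5.08%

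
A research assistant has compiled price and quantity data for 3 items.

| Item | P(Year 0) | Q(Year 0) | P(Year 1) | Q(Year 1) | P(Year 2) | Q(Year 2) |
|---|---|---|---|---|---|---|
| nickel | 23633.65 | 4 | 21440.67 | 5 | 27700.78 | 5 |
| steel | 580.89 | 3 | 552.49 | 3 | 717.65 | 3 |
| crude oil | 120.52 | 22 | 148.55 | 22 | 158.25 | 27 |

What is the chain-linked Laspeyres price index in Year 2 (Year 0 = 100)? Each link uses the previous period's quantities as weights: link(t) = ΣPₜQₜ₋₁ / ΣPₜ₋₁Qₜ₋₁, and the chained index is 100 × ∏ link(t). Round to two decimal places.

117.84

Link Year 0→Year 1:
ΣP(Year 1)Q(Year 0) = 21440.67×4 + 552.49×3 + 148.55×22 = 85762.68 + 1657.47 + 3268.1 = 90688.25
ΣP(Year 0)Q(Year 0) = 23633.65×4 + 580.89×3 + 120.52×22 = 94534.6 + 1742.67 + 2651.44 = 98928.71
link = 90688.25/98928.71 = 0.916703
Link Year 1→Year 2:
ΣP(Year 2)Q(Year 1) = 27700.78×5 + 717.65×3 + 158.25×22 = 138503.9 + 2152.95 + 3481.5 = 144138.35
ΣP(Year 1)Q(Year 1) = 21440.67×5 + 552.49×3 + 148.55×22 = 107203.35 + 1657.47 + 3268.1 = 112128.92
link = 144138.35/112128.92 = 1.285470
Chained index = 100 × 0.916703 × 1.285470 = 117.8394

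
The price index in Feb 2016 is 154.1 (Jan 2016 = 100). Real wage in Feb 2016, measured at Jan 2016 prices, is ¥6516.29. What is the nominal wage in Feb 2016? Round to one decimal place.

Nominal = Real × (Index/100) = 6516.29 × (154.1/100)
        = 6516.29 × 1.541 = 10041.6029

10041.6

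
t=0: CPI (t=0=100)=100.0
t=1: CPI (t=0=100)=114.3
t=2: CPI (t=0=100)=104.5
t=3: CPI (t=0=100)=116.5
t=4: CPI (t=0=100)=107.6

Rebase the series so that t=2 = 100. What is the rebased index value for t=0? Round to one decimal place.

Rebased(t=0) = 100.0 / 104.5 × 100 = 95.6938

95.7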